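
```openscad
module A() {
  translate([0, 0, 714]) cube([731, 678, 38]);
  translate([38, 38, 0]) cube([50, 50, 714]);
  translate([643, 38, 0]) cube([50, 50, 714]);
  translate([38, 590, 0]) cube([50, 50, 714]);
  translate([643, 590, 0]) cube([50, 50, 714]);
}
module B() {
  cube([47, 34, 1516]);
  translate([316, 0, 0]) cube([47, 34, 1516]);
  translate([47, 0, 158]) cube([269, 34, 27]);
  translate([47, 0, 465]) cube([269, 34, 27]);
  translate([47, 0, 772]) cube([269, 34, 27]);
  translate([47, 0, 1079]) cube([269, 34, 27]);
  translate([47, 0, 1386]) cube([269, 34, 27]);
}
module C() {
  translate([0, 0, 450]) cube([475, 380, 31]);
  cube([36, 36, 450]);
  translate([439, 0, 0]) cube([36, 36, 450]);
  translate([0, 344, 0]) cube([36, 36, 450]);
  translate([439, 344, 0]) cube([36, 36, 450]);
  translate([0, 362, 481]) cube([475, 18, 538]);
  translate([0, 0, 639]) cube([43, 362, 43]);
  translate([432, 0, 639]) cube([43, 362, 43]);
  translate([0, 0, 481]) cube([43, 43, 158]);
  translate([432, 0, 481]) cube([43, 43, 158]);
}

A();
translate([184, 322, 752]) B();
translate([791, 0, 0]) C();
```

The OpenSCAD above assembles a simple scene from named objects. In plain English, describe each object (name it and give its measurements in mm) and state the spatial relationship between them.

A is a table: top 731 mm (x) × 678 mm (y), 38 mm thick, upper face at z = 752 mm, on four 50×50 mm square legs, each inset 38 mm from the nearest pair of top edges, running from z = 0 to the bottom of the top.

B is a wooden ladder with two side rails of 47×34 mm section and 1516 mm height, set 363 mm apart overall. Between them run 5 rectangular rungs (34 mm deep, 27 mm thick), front faces flush with the rails' −y face. The bottom of the first rung is 158 mm above the floor and each subsequent rung is 307 mm higher than the one below.

C is a chair. The seat is a 475×380×31 mm slab with its top at z = 481 mm, on four 36×36 mm corner legs (flush with the seat edges, standing on z = 0). A flat backrest 18 mm thick, 538 mm tall, spans the full seat width and rises from the seat top along its +y edge, rear face flush with the rear of the seat. Two armrests of 43×43 mm section run along each side from the seat's front edge to the front of the backrest, top faces 201 mm above the seat top and outer faces flush with the seat's x-edges; a 43×43 mm post under the front of each armrest stands on the seat at the front corner.

The ladder is on top of the table, centred. The chair is on the floor beside the table on its +x side.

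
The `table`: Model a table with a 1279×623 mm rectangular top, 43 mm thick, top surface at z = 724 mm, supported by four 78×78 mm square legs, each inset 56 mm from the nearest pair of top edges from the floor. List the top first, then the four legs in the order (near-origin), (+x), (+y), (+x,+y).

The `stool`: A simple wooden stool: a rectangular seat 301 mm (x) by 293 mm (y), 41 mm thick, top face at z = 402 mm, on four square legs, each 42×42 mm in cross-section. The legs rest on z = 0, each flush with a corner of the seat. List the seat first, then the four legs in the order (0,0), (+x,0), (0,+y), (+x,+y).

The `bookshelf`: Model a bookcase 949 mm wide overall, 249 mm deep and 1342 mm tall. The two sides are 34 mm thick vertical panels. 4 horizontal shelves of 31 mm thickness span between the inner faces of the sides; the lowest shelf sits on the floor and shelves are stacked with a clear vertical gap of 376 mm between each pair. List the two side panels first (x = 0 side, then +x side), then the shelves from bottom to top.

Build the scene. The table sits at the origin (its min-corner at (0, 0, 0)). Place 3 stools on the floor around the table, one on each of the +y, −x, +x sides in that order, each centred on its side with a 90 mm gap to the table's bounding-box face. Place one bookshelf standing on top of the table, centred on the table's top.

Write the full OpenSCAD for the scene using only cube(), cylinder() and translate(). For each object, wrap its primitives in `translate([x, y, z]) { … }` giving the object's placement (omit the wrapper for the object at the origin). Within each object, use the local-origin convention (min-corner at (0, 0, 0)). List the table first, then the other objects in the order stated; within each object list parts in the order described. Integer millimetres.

translate([0, 0, 681]) cube([1279, 623, 43]);
translate([56, 56, 0]) cube([78, 78, 681]);
translate([1145, 56, 0]) cube([78, 78, 681]);
translate([56, 489, 0]) cube([78, 78, 681]);
translate([1145, 489, 0]) cube([78, 78, 681]);
translate([489, 713, 0]) {
  translate([0, 0, 361]) cube([301, 293, 41]);
  cube([42, 42, 361]);
  translate([259, 0, 0]) cube([42, 42, 361]);
  translate([0, 251, 0]) cube([42, 42, 361]);
  translate([259, 251, 0]) cube([42, 42, 361]);
}
translate([-391, 165, 0]) {
  translate([0, 0, 361]) cube([301, 293, 41]);
  cube([42, 42, 361]);
  translate([259, 0, 0]) cube([42, 42, 361]);
  translate([0, 251, 0]) cube([42, 42, 361]);
  translate([259, 251, 0]) cube([42, 42, 361]);
}
translate([1369, 165, 0]) {
  translate([0, 0, 361]) cube([301, 293, 41]);
  cube([42, 42, 361]);
  translate([259, 0, 0]) cube([42, 42, 361]);
  translate([0, 251, 0]) cube([42, 42, 361]);
  translate([259, 251, 0]) cube([42, 42, 361]);
}
translate([165, 187, 724]) {
  cube([34, 249, 1342]);
  translate([915, 0, 0]) cube([34, 249, 1342]);
  translate([34, 0, 0]) cube([881, 249, 31]);
  translate([34, 0, 407]) cube([881, 249, 31]);
  translate([34, 0, 814]) cube([881, 249, 31]);
  translate([34, 0, 1221]) cube([881, 249, 31]);
}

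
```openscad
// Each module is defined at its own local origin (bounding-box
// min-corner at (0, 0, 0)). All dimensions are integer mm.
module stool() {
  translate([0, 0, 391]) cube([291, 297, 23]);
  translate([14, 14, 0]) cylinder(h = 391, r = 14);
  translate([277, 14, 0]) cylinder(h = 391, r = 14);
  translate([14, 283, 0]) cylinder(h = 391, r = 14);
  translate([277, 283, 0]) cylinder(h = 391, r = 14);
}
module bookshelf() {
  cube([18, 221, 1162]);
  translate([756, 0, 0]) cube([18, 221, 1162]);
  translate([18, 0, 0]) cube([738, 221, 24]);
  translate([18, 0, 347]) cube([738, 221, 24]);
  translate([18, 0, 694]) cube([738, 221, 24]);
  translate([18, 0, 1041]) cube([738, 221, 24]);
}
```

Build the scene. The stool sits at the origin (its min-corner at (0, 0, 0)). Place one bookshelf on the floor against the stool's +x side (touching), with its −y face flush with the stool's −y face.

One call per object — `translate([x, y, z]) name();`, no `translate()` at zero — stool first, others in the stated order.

stool();
translate([291, 0, 0]) bookshelf();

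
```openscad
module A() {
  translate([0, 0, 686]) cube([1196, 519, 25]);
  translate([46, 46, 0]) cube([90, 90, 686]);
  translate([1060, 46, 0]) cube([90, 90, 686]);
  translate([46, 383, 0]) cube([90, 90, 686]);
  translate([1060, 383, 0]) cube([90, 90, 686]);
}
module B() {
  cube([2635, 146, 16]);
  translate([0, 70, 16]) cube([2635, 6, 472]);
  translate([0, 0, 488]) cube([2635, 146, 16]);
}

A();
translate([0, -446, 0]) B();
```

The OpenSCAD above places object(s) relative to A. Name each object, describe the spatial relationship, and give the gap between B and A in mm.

The I-beam's nearest face is 300 mm from the table's −y face.

A is a table. B is an I-beam. The I-beam is on the floor beside the table on its −y side. The gap between the I-beam and the table is 300 mm.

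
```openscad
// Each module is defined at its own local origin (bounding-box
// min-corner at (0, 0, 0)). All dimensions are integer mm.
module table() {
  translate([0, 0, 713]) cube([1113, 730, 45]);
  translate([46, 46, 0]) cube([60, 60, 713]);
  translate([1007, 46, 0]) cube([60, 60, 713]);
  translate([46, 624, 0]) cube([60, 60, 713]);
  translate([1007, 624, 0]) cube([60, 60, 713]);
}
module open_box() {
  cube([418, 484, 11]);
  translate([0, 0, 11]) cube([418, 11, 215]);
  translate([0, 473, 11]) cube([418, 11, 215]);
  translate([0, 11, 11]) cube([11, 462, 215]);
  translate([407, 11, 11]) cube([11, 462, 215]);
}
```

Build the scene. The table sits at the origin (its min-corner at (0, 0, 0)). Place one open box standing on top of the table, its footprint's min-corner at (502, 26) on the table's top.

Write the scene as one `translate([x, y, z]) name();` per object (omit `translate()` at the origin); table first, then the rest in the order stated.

table();
translate([502, 26, 758]) open_box();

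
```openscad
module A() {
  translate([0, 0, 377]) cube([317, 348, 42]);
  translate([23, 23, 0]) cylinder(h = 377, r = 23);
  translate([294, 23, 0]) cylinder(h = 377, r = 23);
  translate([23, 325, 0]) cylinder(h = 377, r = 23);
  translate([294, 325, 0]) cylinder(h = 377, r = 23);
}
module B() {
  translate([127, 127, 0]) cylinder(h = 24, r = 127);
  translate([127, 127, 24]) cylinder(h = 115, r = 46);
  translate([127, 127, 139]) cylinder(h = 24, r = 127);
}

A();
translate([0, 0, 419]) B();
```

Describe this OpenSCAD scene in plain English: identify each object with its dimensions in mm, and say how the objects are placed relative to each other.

A is a simple wooden stool: a rectangular seat 317 mm (x) by 348 mm (y), 42 mm thick, top face at z = 419 mm, on four round legs, each 46 mm in diameter. The legs rest on z = 0, each leg's axis is inset half a diameter from the nearest pair of seat edges (so the leg's bounding box is flush with the corner).

B is a spool: two coaxial disc flanges of radius 127 mm and thickness 24 mm, joined by a core cylinder of radius 46 mm and height 115 mm. The lower flange rests on z = 0 and the three cylinders share a vertical axis.

The spool is on top of the stool.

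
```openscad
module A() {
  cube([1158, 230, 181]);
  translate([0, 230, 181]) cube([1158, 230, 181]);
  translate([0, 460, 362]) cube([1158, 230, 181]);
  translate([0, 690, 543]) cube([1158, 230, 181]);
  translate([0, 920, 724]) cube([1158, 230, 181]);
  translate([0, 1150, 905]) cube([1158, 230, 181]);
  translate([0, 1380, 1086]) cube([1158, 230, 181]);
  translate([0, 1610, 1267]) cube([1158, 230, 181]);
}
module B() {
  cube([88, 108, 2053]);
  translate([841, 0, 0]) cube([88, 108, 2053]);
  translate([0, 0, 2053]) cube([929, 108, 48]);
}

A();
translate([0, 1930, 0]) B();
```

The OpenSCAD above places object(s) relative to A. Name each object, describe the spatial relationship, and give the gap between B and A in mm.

A is a staircase. B is a door frame. The door frame is on the floor beside the staircase on its +y side. The gap between the door frame and the staircase is 90 mm.

The door frame's nearest face is 90 mm from the staircase's +y face.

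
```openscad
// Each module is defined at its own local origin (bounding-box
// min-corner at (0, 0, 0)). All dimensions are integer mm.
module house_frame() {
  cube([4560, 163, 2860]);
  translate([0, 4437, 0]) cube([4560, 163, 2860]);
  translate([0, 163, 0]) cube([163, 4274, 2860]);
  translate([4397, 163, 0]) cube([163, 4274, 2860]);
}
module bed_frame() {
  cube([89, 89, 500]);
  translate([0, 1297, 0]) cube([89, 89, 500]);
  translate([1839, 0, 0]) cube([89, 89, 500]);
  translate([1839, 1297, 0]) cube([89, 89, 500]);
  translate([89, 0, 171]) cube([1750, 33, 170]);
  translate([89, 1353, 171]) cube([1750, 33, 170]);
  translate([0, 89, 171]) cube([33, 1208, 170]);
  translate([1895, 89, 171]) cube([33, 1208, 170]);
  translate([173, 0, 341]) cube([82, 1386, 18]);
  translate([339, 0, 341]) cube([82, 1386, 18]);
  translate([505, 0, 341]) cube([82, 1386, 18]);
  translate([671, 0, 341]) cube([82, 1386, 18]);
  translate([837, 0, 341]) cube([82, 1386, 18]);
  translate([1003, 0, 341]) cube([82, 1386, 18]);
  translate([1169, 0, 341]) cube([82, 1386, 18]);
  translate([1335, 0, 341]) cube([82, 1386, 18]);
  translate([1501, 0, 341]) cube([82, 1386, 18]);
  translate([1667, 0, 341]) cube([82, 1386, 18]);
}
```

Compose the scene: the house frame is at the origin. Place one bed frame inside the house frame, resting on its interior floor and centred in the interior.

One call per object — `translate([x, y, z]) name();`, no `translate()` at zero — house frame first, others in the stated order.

house_frame();
translate([1316, 1607, 0]) bed_frame();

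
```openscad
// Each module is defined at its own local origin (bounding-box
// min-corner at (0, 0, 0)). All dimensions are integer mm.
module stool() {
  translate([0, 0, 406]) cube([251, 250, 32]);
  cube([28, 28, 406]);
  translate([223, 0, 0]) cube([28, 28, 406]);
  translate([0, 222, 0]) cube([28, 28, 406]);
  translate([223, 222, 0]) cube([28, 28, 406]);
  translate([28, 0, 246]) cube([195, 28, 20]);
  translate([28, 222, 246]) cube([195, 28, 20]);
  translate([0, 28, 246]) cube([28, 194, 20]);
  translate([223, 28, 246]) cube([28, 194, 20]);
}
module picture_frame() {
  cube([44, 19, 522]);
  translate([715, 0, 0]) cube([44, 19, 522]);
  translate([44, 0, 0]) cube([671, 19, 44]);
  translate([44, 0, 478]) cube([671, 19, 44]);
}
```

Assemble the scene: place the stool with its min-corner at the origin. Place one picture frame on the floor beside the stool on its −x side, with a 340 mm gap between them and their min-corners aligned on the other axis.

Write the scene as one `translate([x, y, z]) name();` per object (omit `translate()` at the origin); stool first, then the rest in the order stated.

stool();
translate([-1099, 0, 0]) picture_frame();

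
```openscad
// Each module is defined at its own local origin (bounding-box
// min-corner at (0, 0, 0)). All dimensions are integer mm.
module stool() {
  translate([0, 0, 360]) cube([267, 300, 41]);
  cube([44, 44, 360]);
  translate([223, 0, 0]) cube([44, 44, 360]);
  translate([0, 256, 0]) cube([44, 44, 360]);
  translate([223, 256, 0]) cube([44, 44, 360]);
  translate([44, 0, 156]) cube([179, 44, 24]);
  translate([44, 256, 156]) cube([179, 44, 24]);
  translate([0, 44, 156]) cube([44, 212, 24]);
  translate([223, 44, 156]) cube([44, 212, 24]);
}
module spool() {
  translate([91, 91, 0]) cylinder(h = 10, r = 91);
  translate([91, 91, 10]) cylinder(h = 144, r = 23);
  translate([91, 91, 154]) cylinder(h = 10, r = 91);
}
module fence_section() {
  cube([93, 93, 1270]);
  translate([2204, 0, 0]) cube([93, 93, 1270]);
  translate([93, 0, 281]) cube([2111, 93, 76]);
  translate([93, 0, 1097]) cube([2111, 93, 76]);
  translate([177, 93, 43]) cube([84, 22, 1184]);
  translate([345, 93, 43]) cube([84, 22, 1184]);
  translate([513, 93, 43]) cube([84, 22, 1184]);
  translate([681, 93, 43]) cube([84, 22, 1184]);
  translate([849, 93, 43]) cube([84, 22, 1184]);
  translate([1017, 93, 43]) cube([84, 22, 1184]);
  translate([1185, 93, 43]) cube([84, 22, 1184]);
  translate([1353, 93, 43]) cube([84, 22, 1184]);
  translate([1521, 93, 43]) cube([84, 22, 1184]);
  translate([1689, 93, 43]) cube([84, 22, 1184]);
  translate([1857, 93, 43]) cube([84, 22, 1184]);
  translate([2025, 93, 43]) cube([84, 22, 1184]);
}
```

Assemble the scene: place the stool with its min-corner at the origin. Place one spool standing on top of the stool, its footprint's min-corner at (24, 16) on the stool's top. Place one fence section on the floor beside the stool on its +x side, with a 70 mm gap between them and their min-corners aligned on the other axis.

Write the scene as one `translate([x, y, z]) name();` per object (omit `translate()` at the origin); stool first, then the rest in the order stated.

stool();
translate([24, 16, 401]) spool();
translate([337, 0, 0]) fence_section();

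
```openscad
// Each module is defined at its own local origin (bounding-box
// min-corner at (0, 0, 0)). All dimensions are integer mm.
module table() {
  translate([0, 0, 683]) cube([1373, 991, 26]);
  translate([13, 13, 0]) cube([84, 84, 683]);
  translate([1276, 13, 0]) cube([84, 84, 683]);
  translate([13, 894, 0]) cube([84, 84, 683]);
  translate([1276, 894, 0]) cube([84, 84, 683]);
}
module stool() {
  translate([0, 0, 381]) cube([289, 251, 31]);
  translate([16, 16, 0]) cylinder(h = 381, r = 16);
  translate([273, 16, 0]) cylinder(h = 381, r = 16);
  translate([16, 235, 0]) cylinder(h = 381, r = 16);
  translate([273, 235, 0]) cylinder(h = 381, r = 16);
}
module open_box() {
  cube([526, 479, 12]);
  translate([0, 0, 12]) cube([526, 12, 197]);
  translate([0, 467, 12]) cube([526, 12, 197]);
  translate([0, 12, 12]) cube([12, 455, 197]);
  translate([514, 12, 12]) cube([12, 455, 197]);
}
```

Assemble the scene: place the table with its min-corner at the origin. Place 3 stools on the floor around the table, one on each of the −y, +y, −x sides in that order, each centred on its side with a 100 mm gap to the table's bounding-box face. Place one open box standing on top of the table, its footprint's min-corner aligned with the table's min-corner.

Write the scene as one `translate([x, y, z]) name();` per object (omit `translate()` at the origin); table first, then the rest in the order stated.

table();
translate([542, -351, 0]) stool();
translate([542, 1091, 0]) stool();
translate([-389, 370, 0]) stool();
translate([0, 0, 709]) open_box();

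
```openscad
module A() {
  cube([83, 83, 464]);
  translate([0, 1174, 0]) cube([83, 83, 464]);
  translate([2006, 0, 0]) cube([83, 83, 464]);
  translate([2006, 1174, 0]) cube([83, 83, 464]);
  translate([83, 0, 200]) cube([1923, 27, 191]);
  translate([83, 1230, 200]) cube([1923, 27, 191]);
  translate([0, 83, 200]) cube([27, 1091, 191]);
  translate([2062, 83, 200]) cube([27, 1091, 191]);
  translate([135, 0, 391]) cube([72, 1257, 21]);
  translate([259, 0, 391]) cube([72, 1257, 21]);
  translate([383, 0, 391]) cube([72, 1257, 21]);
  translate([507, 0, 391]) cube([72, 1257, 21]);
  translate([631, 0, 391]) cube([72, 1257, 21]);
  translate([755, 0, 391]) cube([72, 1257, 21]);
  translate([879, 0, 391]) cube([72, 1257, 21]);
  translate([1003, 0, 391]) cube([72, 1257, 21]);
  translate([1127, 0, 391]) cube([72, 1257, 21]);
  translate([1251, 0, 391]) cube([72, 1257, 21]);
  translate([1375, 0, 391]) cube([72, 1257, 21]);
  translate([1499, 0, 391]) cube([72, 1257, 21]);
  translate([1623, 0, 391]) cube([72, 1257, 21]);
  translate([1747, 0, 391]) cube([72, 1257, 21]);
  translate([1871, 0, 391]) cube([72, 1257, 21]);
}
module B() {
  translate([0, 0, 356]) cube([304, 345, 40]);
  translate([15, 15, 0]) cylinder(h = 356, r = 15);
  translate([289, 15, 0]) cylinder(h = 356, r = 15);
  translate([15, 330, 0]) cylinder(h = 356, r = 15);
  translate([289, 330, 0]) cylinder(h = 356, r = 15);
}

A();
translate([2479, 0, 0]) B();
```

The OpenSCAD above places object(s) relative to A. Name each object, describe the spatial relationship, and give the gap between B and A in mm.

The stool's nearest face is 390 mm from the bed frame's +x face.

A is a bed frame. B is a stool. The stool is on the floor beside the bed frame on its +x side. The gap between the stool and the bed frame is 390 mm.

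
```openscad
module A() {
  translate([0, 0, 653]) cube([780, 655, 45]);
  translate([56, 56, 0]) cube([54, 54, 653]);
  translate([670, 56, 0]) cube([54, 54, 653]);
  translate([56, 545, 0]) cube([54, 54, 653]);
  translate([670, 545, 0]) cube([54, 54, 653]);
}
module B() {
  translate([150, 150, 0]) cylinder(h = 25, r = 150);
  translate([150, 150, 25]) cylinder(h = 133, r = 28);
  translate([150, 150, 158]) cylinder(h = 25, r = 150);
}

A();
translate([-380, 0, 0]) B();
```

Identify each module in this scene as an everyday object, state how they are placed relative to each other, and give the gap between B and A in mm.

The spool's nearest face is 80 mm from the table's −x face.

A is a table. B is a spool. The spool is on the floor beside the table on its −x side. The gap between the spool and the table is 80 mm.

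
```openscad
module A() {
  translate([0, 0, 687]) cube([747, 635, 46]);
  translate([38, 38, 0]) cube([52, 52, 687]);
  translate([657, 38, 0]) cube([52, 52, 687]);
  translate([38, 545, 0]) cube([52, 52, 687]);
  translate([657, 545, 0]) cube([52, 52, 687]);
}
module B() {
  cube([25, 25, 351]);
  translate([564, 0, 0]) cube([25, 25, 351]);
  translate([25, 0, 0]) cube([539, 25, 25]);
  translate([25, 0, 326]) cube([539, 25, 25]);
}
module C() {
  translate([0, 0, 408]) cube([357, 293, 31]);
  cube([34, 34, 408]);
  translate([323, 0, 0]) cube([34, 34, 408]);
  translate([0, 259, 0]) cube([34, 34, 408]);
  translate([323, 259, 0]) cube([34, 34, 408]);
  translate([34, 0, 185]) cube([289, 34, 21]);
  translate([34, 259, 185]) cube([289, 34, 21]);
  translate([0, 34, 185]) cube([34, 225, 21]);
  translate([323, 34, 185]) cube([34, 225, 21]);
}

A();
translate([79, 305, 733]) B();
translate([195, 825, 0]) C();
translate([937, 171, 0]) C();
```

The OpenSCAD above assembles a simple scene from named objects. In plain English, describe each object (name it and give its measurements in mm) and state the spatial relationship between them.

A is a table: top 747 mm (x) × 635 mm (y), 46 mm thick, upper face at z = 733 mm, on four 52×52 mm square legs, each inset 38 mm from the nearest pair of top edges, running from z = 0 to the bottom of the top.

B is a rectangular picture frame lying in the x–z plane (depth along y). The opening is 539 mm wide (x) by 301 mm tall (z), surrounded by a border 25 mm wide on all four sides. The frame is 25 mm deep and is made of two full-height vertical stiles with two horizontal rails fitted between them.

C is a simple wooden stool: a rectangular seat 357 mm (x) by 293 mm (y), 31 mm thick, top face at z = 439 mm, on four square legs, each 34×34 mm in cross-section. The legs rest on z = 0, each flush with a corner of the seat. Four stretchers, 34 mm wide and 21 mm tall, connect adjacent legs with their undersides at z = 185 mm, each running between the inner faces of the legs it joins and aligned with the legs' outer faces on the other axis.

The picture frame is on top of the table, centred. Two stools sit around the table at the +y, +x sides.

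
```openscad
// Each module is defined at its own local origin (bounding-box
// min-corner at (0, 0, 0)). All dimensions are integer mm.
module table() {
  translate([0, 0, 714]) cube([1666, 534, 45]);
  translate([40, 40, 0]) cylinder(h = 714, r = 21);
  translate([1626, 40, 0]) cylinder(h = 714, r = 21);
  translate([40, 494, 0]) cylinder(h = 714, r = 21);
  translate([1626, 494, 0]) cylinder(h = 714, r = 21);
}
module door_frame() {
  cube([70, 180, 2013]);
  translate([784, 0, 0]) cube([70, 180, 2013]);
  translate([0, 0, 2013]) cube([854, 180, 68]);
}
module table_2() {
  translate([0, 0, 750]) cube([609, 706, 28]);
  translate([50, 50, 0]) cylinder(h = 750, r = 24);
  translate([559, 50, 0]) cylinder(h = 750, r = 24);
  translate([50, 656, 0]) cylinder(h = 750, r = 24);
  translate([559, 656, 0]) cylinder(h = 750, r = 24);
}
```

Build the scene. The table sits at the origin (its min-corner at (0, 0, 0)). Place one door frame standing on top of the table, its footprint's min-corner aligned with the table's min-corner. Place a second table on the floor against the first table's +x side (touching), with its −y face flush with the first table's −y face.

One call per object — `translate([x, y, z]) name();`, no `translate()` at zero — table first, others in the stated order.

table();
translate([0, 0, 759]) door_frame();
translate([1666, 0, 0]) table_2();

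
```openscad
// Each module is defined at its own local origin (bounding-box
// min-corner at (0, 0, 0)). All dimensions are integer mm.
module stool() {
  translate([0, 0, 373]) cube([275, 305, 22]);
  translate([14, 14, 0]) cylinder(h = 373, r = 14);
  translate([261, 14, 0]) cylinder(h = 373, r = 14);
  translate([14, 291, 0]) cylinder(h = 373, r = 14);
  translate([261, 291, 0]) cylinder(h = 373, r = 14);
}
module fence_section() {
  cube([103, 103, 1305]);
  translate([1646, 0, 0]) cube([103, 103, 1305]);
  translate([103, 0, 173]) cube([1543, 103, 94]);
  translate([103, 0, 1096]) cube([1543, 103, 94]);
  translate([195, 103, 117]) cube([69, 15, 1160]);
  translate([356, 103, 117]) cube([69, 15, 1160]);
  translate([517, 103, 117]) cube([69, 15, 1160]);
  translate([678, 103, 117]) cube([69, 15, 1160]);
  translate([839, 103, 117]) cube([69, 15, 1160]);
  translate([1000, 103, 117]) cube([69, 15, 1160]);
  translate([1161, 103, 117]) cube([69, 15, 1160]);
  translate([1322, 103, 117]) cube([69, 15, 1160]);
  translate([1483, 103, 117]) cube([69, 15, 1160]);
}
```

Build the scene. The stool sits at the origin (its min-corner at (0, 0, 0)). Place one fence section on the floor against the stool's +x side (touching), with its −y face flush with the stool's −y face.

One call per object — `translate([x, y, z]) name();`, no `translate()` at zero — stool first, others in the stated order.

stool();
translate([275, 0, 0]) fence_section();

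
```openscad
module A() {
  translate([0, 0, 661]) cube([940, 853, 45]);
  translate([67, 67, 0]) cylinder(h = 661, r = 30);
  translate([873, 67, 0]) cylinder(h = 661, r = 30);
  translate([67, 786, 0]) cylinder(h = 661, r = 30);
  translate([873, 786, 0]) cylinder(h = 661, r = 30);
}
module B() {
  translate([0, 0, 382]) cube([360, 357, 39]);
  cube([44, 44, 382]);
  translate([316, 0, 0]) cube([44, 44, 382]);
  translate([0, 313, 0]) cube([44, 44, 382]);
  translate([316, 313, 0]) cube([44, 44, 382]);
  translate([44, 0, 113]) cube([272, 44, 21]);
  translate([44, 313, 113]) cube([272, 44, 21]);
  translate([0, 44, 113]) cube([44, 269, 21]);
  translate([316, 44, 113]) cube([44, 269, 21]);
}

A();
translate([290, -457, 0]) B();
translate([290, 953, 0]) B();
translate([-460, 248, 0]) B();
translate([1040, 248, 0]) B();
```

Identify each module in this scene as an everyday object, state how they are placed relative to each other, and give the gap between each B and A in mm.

A is a table. B is a stool. Four stools sit around the table at the −y, +y, −x, +x sides. The gap between each stool and the table is 100 mm.

Each stool's nearest face is 100 mm from the table's bounding box.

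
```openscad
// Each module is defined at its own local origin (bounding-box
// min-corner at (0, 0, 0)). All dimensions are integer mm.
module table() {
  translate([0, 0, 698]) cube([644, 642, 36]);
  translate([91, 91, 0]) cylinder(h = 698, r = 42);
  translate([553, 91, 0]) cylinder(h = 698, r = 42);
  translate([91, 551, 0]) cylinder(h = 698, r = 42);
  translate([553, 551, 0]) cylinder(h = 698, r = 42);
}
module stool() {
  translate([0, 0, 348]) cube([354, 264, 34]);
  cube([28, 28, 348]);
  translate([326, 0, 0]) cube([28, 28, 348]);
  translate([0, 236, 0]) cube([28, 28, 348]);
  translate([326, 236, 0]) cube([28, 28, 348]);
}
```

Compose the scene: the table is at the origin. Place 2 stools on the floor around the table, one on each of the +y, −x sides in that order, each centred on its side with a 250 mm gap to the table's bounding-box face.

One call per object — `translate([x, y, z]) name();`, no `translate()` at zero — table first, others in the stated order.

table();
translate([145, 892, 0]) stool();
translate([-604, 189, 0]) stool();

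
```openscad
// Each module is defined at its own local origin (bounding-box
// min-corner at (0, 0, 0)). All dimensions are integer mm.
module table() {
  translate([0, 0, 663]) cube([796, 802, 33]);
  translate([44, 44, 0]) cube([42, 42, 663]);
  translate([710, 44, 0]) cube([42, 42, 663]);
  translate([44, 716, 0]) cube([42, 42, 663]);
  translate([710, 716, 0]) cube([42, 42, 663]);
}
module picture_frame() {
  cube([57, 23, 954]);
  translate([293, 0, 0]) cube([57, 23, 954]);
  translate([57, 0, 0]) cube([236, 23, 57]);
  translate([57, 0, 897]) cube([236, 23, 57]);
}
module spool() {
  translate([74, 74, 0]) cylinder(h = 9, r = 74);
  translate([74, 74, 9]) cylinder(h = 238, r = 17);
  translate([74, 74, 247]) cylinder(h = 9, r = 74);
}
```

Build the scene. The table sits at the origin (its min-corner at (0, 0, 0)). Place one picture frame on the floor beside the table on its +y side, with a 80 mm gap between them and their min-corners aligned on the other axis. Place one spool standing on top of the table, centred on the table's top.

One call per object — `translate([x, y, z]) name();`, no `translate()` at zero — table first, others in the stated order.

table();
translate([0, 882, 0]) picture_frame();
translate([324, 327, 696]) spool();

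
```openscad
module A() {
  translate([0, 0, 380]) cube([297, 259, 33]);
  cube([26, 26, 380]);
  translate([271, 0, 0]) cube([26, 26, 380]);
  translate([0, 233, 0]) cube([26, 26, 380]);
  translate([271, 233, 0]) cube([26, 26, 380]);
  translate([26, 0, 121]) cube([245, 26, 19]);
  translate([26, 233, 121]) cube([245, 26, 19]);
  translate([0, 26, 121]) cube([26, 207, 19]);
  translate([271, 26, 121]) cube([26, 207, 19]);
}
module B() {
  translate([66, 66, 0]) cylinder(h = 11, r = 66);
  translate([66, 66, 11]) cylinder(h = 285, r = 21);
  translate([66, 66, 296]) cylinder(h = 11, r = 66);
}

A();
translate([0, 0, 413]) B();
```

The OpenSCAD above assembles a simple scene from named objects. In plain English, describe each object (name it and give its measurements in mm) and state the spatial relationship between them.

A is a four-legged stool. The seat is a 297×259×33 mm slab whose top surface is at z = 413 mm; four square legs, each 26×26 mm in cross-section, run from the floor (z = 0) to the underside of the seat, each flush with a corner of the seat. Four stretchers, 26 mm wide and 19 mm tall, connect adjacent legs with their undersides at z = 121 mm, each running between the inner faces of the legs it joins and aligned with the legs' outer faces on the other axis.

B is a spool: two coaxial disc flanges of radius 66 mm and thickness 11 mm, joined by a core cylinder of radius 21 mm and height 285 mm. The lower flange rests on z = 0 and the three cylinders share a vertical axis.

The spool is on top of the stool.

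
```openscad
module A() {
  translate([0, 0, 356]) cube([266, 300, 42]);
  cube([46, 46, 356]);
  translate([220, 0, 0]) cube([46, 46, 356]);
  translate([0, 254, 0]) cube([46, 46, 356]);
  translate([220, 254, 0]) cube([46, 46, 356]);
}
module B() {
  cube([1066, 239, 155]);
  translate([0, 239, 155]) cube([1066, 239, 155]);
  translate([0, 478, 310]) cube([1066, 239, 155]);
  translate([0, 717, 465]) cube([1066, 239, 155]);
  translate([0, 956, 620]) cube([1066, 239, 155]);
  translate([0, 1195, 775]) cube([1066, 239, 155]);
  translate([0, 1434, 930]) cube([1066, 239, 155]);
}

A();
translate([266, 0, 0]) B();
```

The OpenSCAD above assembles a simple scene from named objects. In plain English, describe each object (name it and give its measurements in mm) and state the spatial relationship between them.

A is a simple wooden stool: a rectangular seat 266 mm (x) by 300 mm (y), 42 mm thick, top face at z = 398 mm, on four square legs, each 46×46 mm in cross-section. The legs rest on z = 0, each flush with a corner of the seat.

B is a run of 7 identical solid stair steps. Each tread is 1066×239 mm and each step block is 155 mm high. Step 1 rests on the floor; step k is offset from step 1 by (k−1)×239 mm in y and (k−1)×155 mm in z.

The staircase is against the stool's +x side, with their −y faces flush.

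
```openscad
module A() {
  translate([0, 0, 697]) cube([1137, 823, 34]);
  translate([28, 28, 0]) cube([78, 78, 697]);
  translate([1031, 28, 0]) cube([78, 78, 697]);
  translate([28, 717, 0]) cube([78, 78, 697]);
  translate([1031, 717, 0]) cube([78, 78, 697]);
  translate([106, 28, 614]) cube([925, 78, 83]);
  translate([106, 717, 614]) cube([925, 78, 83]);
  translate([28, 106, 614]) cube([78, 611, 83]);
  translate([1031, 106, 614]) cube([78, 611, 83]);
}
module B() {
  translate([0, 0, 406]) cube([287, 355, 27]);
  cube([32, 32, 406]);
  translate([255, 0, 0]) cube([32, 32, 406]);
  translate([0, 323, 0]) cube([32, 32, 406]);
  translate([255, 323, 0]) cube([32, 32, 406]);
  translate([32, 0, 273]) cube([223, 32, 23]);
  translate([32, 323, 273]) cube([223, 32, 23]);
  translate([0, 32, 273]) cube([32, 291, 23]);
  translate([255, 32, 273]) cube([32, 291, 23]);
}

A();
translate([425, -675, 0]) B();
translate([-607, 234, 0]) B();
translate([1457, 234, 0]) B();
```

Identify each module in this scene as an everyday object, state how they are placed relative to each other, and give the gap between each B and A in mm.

Each stool's nearest face is 320 mm from the table's bounding box.

A is a table. B is a stool. Three stools sit around the table at the −y, −x, +x sides. The gap between each stool and the table is 320 mm.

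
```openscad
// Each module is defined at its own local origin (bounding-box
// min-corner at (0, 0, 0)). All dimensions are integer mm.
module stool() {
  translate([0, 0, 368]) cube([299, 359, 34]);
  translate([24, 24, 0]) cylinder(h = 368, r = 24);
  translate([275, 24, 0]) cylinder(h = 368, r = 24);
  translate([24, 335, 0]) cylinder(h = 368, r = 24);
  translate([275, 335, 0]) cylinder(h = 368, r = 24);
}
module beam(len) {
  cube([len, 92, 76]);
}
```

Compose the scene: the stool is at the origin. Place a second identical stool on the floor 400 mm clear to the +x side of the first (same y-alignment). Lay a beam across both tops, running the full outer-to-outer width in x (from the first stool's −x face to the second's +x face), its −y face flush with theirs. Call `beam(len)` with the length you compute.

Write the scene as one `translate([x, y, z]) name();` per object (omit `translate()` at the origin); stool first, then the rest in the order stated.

stool();
translate([699, 0, 0]) stool();
translate([0, 0, 402]) beam(998);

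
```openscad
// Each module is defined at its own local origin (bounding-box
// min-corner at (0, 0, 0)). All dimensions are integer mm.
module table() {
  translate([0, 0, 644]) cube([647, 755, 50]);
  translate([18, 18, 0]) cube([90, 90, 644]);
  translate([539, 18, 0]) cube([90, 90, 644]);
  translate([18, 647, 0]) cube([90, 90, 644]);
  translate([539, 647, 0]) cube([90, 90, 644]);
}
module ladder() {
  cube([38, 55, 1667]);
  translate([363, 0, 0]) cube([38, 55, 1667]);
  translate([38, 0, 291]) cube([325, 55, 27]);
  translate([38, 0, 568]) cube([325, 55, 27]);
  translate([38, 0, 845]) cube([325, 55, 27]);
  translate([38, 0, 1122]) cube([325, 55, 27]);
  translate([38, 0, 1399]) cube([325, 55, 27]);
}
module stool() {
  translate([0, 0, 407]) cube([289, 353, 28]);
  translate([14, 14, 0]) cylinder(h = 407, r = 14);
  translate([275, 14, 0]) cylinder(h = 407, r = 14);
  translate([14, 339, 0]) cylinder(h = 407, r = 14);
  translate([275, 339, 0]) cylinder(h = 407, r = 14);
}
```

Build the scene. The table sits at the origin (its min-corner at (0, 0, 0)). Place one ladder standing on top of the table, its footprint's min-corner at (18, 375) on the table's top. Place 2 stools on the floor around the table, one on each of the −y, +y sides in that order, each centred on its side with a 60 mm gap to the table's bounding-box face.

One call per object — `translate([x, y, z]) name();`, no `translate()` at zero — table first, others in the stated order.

table();
translate([18, 375, 694]) ladder();
translate([179, -413, 0]) stool();
translate([179, 815, 0]) stool();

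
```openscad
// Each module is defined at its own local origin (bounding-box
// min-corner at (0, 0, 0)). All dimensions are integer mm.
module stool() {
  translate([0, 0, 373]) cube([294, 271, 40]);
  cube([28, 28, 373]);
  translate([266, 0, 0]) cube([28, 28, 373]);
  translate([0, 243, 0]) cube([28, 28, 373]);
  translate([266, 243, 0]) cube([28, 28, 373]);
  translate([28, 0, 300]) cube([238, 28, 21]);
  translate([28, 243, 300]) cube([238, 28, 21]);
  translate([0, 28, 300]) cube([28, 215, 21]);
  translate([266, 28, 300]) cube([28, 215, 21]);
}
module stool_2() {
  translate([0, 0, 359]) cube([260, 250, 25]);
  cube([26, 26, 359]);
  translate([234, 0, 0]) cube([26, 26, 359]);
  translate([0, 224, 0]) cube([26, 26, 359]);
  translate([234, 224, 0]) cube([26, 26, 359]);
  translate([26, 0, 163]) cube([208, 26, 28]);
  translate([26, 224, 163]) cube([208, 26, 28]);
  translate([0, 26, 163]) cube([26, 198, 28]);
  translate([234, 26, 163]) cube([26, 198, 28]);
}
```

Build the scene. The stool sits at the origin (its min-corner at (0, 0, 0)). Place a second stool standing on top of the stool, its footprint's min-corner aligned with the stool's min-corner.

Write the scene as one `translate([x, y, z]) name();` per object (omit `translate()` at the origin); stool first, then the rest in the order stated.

stool();
translate([0, 0, 413]) stool_2();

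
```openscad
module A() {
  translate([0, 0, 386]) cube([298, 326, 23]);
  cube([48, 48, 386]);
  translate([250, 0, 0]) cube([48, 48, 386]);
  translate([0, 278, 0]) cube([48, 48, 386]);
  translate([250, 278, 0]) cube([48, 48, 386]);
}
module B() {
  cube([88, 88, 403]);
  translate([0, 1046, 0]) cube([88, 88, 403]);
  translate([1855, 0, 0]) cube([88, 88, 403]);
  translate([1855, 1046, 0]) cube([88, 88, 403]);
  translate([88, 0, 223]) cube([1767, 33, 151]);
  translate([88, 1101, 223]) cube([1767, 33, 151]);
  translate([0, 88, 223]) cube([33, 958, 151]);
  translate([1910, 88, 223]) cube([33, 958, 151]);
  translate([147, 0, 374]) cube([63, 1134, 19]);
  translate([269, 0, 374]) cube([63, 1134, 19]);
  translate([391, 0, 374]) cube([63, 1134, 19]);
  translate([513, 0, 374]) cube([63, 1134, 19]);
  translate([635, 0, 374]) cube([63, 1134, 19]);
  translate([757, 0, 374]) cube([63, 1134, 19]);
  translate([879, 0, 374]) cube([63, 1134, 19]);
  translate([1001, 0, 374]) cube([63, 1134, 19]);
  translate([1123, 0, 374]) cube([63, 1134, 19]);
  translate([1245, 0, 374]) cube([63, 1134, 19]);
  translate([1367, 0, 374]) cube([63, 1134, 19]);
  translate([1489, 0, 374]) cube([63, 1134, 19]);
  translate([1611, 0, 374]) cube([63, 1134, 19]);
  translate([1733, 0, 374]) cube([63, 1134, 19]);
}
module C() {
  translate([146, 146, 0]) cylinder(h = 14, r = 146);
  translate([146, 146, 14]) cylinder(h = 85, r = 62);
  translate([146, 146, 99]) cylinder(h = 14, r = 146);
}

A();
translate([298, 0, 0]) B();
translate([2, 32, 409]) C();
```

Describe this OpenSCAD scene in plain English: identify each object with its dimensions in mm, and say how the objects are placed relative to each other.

A is a four-legged stool. The seat is 298×326 mm, 23 mm thick, top at z = 409 mm. It stands on four square legs, each 48×48 mm in cross-section, from z = 0 to the seat underside, each flush with a corner of the seat.

B is a bed frame 1943 mm long (x) by 1134 mm wide (y). Four 88×88 mm corner posts, 403 mm tall, at the corners of the footprint. Four rails of 33 mm thickness and 151 mm height run between adjacent posts with their undersides at z = 223 mm, their outer faces flush with the outside of the frame (the two x-running rails run between the posts' inner faces; the two y-running rails run between the posts' inner faces). 14 slats, each 63 mm wide (x) and 19 mm thick, lie across the top of the two x-running rails, running the full 1134 mm width of the frame in y; the slats are evenly spaced along x between the inner faces of the end posts with equal gaps (rounded down to the nearest mm) at the −x end and between each pair — any rounding remainder accumulates at the +x end.

C is a spool: two coaxial disc flanges of radius 146 mm and thickness 14 mm, joined by a core cylinder of radius 62 mm and height 85 mm. The lower flange rests on z = 0 and the three cylinders share a vertical axis.

The bed frame is against the stool's +x side, with their −y faces flush. The spool is on top of the stool.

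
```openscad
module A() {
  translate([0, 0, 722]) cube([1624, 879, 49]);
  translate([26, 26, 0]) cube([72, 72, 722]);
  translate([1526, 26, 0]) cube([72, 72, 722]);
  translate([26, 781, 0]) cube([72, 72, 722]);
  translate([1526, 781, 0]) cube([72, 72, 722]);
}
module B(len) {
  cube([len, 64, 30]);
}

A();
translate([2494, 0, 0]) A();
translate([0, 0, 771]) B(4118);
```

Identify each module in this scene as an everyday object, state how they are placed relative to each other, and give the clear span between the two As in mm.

A is a table. B is a beam. A beam spans the tops of two tables. The clear span between the two tables is 870 mm.

Second table starts at x = 2494; first ends at x = 1624; clear span = 2494 − 1624 = 870 mm.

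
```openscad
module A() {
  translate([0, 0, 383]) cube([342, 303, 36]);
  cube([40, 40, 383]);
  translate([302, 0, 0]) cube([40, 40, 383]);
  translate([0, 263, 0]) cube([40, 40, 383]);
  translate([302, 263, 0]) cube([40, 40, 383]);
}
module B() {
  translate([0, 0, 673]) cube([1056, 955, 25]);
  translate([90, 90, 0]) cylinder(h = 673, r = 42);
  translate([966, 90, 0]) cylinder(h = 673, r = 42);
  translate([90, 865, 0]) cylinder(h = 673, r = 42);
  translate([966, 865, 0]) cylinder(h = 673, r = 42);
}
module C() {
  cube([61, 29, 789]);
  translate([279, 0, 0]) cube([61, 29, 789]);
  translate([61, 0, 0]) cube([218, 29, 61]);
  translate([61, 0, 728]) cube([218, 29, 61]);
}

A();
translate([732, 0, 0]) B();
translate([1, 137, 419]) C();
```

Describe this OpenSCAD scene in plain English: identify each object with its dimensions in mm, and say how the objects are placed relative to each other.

A is a simple wooden stool: a rectangular seat 342 mm (x) by 303 mm (y), 36 mm thick, top face at z = 419 mm, on four square legs, each 40×40 mm in cross-section. The legs rest on z = 0, each flush with a corner of the seat.

B is a rectangular dining table. The top is 1056×955×25 mm with its upper surface at z = 698 mm. It stands on four round legs of 84 mm diameter, each leg's bounding box inset 48 mm from the nearest pair of top edges, running from the floor to the underside of the top.

C is a picture frame with a 218×667 mm rectangular opening (x by z) and a uniform 61 mm border on every side. Frame depth is 29 mm along y. It is built from two vertical stiles running the full outside height and two horizontal rails spanning the gap between the stiles.

The table is on the floor beside the stool on its +x side. The picture frame is on top of the stool, centred.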